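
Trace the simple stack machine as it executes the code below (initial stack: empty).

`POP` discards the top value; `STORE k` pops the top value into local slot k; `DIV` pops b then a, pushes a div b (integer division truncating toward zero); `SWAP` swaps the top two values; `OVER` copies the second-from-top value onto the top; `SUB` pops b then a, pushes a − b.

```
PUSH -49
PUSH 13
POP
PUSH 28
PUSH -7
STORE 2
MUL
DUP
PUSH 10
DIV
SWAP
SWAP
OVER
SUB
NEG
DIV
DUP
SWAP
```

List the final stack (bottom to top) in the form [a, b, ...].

[1, 1]

PUSH -49 : [-49]
PUSH 13  : [-49, 13]
POP      : [-49]
PUSH 28  : [-49, 28]
PUSH -7  : [-49, 28, -7]
STORE 2  : [-49, 28]
MUL      : [-1372]
DUP      : [-1372, -1372]
PUSH 10  : [-1372, -1372, 10]
DIV      : [-1372, -137]
SWAP     : [-137, -1372]
SWAP     : [-1372, -137]
OVER     : [-1372, -137, -1372]
SUB      : [-1372, 1235]
NEG      : [-1372, -1235]
DIV      : [1]
DUP      : [1, 1]
SWAP     : [1, 1]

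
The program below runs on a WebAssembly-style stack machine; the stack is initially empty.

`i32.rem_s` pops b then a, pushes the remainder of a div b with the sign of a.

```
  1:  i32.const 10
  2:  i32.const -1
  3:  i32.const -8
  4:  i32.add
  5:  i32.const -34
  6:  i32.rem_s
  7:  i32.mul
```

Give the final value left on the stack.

-90

i32.const 10  : [10]
i32.const -1  : [10, -1]
i32.const -8  : [10, -1, -8]
i32.add       : [10, -9]
i32.const -34 : [10, -9, -34]
i32.rem_s     : [10, -9]
i32.mul       : [-90]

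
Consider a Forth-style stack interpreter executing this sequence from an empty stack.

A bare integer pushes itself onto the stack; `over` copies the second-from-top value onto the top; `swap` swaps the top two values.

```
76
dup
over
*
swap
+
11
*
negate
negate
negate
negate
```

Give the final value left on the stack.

76     → [76]
dup    → [76, 76]
over   → [76, 76, 76]
*      → [76, 5776]
swap   → [5776, 76]
+      → [5852]
11     → [5852, 11]
*      → [64372]
negate → [-64372]
negate → [64372]
negate → [-64372]
negate → [64372]

64372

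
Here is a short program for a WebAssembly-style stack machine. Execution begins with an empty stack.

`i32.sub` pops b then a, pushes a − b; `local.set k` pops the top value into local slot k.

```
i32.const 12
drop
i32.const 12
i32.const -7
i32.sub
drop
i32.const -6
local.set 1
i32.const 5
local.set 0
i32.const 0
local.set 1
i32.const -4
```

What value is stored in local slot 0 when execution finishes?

5

i32.const 12  12
drop          (empty)
i32.const 12  12
i32.const -7  12 -7
i32.sub       19
drop          (empty)
i32.const -6  -6
local.set 1   (empty)
i32.const 5   5
local.set 0   (empty)
i32.const 0   0
local.set 1   (empty)
i32.const -4  -4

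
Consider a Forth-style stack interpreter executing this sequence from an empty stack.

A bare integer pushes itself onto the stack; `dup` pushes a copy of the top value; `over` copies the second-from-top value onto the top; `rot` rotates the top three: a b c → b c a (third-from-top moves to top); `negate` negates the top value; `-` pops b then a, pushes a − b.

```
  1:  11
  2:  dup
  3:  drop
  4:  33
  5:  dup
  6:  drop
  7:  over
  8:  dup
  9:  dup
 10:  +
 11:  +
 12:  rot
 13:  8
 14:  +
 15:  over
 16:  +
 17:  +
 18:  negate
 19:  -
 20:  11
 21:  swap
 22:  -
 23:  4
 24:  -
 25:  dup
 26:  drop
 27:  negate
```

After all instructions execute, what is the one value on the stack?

111

11     -> [11]
dup    -> [11, 11]
drop   -> [11]
33     -> [11, 33]
dup    -> [11, 33, 33]
drop   -> [11, 33]
over   -> [11, 33, 11]
dup    -> [11, 33, 11, 11]
dup    -> [11, 33, 11, 11, 11]
+      -> [11, 33, 11, 22]
+      -> [11, 33, 33]
rot    -> [33, 33, 11]
8      -> [33, 33, 11, 8]
+      -> [33, 33, 19]
over   -> [33, 33, 19, 33]
+      -> [33, 33, 52]
+      -> [33, 85]
negate -> [33, -85]
-      -> [118]
11     -> [118, 11]
swap   -> [11, 118]
-      -> [-107]
4      -> [-107, 4]
-      -> [-111]
dup    -> [-111, -111]
drop   -> [-111]
negate -> [111]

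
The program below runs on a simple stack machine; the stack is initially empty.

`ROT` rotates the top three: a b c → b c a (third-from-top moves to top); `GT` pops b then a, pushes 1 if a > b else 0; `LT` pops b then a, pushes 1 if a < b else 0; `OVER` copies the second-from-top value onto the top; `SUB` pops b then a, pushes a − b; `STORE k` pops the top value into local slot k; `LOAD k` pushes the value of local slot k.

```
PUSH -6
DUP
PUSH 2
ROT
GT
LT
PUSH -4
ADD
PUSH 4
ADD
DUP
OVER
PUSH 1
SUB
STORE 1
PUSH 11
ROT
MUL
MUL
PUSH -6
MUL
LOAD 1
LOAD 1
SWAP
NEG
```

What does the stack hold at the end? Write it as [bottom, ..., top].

PUSH -6 → -6
DUP     → -6 -6
PUSH 2  → -6 -6 2
ROT     → -6 2 -6
GT      → -6 1
LT      → 1
PUSH -4 → 1 -4
ADD     → -3
PUSH 4  → -3 4
ADD     → 1
DUP     → 1 1
OVER    → 1 1 1
PUSH 1  → 1 1 1 1
SUB     → 1 1 0
STORE 1 → 1 1
PUSH 11 → 1 1 11
ROT     → 1 11 1
MUL     → 1 11
MUL     → 11
PUSH -6 → 11 -6
MUL     → -66
LOAD 1  → -66 0
LOAD 1  → -66 0 0
SWAP    → -66 0 0
NEG     → -66 0 0

[-66, 0, 0]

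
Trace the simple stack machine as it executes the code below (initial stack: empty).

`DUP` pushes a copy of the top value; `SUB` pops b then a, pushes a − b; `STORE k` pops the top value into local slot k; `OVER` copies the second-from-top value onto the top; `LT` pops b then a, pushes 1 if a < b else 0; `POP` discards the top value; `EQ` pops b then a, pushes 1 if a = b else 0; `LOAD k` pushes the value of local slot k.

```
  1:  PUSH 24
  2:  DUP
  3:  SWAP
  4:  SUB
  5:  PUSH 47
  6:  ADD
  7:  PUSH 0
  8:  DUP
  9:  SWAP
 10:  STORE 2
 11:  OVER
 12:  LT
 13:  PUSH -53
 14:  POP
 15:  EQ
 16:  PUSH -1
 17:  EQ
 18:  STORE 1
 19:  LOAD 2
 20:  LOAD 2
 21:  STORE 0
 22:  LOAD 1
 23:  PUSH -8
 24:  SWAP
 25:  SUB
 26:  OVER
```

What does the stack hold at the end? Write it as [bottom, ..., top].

[0, -8, 0]

PUSH 24  -> 24
DUP      -> 24 24
SWAP     -> 24 24
SUB      -> 0
PUSH 47  -> 0 47
ADD      -> 47
PUSH 0   -> 47 0
DUP      -> 47 0 0
SWAP     -> 47 0 0
STORE 2  -> 47 0
OVER     -> 47 0 47
LT       -> 47 1
PUSH -53 -> 47 1 -53
POP      -> 47 1
EQ       -> 0
PUSH -1  -> 0 -1
EQ       -> 0
STORE 1  -> (empty)
LOAD 2   -> 0
LOAD 2   -> 0 0
STORE 0  -> 0
LOAD 1   -> 0 0
PUSH -8  -> 0 0 -8
SWAP     -> 0 -8 0
SUB      -> 0 -8
OVER     -> 0 -8 0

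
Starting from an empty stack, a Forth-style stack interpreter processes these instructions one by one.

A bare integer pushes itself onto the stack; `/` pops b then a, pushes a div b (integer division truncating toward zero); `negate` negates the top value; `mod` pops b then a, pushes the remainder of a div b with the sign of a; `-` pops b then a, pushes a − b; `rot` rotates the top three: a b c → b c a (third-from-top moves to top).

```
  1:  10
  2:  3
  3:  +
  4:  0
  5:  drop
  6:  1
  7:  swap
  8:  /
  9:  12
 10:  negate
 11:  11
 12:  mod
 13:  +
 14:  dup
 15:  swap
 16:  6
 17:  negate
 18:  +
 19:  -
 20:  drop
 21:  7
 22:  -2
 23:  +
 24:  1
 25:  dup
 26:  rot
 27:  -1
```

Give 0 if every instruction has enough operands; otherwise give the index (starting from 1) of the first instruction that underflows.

0

10     -> 10
3      -> 10 3
+      -> 13
0      -> 13 0
drop   -> 13
1      -> 13 1
swap   -> 1 13
/      -> 0
12     -> 0 12
negate -> 0 -12
11     -> 0 -12 11
mod    -> 0 -1
+      -> -1
dup    -> -1 -1
swap   -> -1 -1
6      -> -1 -1 6
negate -> -1 -1 -6
+      -> -1 -7
-      -> 6
drop   -> (empty)
7      -> 7
-2     -> 7 -2
+      -> 5
1      -> 5 1
dup    -> 5 1 1
rot    -> 1 1 5
-1     -> 1 1 5 -1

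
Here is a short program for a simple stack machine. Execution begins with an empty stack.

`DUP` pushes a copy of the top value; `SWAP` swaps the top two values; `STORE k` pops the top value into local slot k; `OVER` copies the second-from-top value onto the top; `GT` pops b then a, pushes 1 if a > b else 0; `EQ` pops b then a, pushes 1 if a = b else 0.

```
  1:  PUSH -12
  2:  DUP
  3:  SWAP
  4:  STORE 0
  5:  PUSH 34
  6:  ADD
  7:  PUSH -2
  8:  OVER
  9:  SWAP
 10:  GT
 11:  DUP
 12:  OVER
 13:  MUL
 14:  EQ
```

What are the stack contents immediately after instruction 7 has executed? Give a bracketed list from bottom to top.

PUSH -12 → [-12]
DUP      → [-12, -12]
SWAP     → [-12, -12]
STORE 0  → [-12]
PUSH 34  → [-12, 34]
ADD      → [22]
PUSH -2  → [22, -2]

[22, -2]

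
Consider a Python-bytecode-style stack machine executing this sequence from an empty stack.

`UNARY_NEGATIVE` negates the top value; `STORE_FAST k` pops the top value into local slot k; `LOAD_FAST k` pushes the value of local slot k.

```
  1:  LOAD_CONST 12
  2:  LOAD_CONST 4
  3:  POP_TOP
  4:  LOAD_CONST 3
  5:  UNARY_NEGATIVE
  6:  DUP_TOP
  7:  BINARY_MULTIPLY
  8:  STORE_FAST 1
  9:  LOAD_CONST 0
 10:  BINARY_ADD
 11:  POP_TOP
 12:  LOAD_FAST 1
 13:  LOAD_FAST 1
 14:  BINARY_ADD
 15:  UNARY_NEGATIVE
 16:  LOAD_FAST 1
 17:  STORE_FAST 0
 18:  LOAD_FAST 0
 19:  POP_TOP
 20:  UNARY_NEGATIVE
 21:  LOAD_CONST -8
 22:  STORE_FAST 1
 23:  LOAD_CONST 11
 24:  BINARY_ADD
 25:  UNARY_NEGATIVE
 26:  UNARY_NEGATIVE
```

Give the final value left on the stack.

LOAD_CONST 12   → [12]
LOAD_CONST 4    → [12, 4]
POP_TOP         → [12]
LOAD_CONST 3    → [12, 3]
UNARY_NEGATIVE  → [12, -3]
DUP_TOP         → [12, -3, -3]
BINARY_MULTIPLY → [12, 9]
STORE_FAST 1    → [12]
LOAD_CONST 0    → [12, 0]
BINARY_ADD      → [12]
POP_TOP         → []
LOAD_FAST 1     → [9]
LOAD_FAST 1     → [9, 9]
BINARY_ADD      → [18]
UNARY_NEGATIVE  → [-18]
LOAD_FAST 1     → [-18, 9]
STORE_FAST 0    → [-18]
LOAD_FAST 0     → [-18, 9]
POP_TOP         → [-18]
UNARY_NEGATIVE  → [18]
LOAD_CONST -8   → [18, -8]
STORE_FAST 1    → [18]
LOAD_CONST 11   → [18, 11]
BINARY_ADD      → [29]
UNARY_NEGATIVE  → [-29]
UNARY_NEGATIVE  → [29]

29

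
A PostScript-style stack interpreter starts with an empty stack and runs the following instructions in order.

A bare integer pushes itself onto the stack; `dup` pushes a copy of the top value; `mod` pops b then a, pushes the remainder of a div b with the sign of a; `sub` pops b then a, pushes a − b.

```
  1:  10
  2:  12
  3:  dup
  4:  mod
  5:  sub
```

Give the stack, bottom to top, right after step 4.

[10, 0]

10  : 10
12  : 10 12
dup : 10 12 12
mod : 10 0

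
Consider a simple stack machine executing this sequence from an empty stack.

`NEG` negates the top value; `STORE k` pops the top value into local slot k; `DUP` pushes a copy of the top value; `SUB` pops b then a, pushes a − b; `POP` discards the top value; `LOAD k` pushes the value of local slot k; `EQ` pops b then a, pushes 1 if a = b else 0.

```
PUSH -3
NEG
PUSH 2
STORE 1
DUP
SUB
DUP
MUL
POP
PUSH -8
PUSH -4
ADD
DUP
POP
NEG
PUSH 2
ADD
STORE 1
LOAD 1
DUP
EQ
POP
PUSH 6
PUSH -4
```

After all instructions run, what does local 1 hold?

14

PUSH -3  -3
NEG      3
PUSH 2   3 2
STORE 1  3
DUP      3 3
SUB      0
DUP      0 0
MUL      0
POP      (empty)
PUSH -8  -8
PUSH -4  -8 -4
ADD      -12
DUP      -12 -12
POP      -12
NEG      12
PUSH 2   12 2
ADD      14
STORE 1  (empty)
LOAD 1   14
DUP      14 14
EQ       1
POP      (empty)
PUSH 6   6
PUSH -4  6 -4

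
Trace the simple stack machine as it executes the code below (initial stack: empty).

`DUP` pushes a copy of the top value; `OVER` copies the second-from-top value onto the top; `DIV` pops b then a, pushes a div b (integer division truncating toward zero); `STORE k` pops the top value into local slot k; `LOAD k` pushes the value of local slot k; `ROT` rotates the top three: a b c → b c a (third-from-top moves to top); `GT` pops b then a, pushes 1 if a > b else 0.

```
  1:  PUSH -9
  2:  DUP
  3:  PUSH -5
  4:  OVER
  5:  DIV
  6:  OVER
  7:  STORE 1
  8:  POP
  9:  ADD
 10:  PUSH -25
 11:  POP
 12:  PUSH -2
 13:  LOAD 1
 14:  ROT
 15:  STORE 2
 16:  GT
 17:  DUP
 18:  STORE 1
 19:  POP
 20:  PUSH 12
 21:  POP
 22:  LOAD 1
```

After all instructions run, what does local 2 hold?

-18

PUSH -9  : -9
DUP      : -9 -9
PUSH -5  : -9 -9 -5
OVER     : -9 -9 -5 -9
DIV      : -9 -9 0
OVER     : -9 -9 0 -9
STORE 1  : -9 -9 0
POP      : -9 -9
ADD      : -18
PUSH -25 : -18 -25
POP      : -18
PUSH -2  : -18 -2
LOAD 1   : -18 -2 -9
ROT      : -2 -9 -18
STORE 2  : -2 -9
GT       : 1
DUP      : 1 1
STORE 1  : 1
POP      : (empty)
PUSH 12  : 12
POP      : (empty)
LOAD 1   : 1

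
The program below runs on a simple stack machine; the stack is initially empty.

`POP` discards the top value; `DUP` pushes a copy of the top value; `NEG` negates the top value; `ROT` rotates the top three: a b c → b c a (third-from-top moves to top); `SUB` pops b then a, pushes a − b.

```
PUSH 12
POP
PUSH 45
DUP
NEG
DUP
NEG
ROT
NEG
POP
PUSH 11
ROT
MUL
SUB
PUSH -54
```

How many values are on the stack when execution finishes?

2

PUSH 12  → [12]
POP      → []
PUSH 45  → [45]
DUP      → [45, 45]
NEG      → [45, -45]
DUP      → [45, -45, -45]
NEG      → [45, -45, 45]
ROT      → [-45, 45, 45]
NEG      → [-45, 45, -45]
POP      → [-45, 45]
PUSH 11  → [-45, 45, 11]
ROT      → [45, 11, -45]
MUL      → [45, -495]
SUB      → [540]
PUSH -54 → [540, -54]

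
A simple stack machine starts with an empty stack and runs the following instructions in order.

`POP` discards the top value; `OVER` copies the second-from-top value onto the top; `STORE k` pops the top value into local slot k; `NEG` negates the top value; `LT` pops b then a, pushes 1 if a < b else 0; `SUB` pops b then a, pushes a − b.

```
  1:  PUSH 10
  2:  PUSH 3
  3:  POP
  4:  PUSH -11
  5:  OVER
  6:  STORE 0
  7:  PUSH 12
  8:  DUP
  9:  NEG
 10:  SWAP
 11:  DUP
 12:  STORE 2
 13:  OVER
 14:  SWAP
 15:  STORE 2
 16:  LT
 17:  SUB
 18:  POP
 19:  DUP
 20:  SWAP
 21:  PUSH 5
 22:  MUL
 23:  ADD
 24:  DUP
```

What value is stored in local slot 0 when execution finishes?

10

PUSH 10   10
PUSH 3    10 3
POP       10
PUSH -11  10 -11
OVER      10 -11 10
STORE 0   10 -11
PUSH 12   10 -11 12
DUP       10 -11 12 12
NEG       10 -11 12 -12
SWAP      10 -11 -12 12
DUP       10 -11 -12 12 12
STORE 2   10 -11 -12 12
OVER      10 -11 -12 12 -12
SWAP      10 -11 -12 -12 12
STORE 2   10 -11 -12 -12
LT        10 -11 0
SUB       10 -11
POP       10
DUP       10 10
SWAP      10 10
PUSH 5    10 10 5
MUL       10 50
ADD       60
DUP       60 60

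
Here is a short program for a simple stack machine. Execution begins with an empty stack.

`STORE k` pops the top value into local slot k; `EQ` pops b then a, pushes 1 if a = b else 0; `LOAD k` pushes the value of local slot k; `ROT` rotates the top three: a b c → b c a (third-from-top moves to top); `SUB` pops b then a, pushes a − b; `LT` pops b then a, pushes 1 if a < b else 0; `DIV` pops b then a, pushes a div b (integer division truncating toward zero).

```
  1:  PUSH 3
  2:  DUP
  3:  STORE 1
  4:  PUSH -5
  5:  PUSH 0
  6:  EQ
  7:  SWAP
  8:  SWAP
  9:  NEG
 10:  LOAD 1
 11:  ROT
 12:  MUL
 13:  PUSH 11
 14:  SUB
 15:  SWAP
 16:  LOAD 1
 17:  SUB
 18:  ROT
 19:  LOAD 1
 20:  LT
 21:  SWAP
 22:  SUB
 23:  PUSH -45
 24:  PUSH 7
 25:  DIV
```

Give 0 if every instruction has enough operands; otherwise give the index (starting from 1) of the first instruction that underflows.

PUSH 3  → [3]
DUP     → [3, 3]
STORE 1 → [3]
PUSH -5 → [3, -5]
PUSH 0  → [3, -5, 0]
EQ      → [3, 0]
SWAP    → [0, 3]
SWAP    → [3, 0]
NEG     → [3, 0]
LOAD 1  → [3, 0, 3]
ROT     → [0, 3, 3]
MUL     → [0, 9]
PUSH 11 → [0, 9, 11]
SUB     → [0, -2]
SWAP    → [-2, 0]
LOAD 1  → [-2, 0, 3]
SUB     → [-2, -3]
ROT  — needs 3 operands, stack has 2 → underflow

18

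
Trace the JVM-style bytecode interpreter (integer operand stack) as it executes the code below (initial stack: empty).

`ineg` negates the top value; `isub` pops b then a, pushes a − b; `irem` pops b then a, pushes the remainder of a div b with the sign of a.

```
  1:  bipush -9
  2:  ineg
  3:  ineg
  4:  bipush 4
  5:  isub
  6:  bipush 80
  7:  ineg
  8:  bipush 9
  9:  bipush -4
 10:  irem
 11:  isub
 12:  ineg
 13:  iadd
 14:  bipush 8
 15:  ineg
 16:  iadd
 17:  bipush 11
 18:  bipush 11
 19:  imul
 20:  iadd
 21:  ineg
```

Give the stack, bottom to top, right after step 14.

[68, 8]

bipush -9 → -9
ineg      → 9
ineg      → -9
bipush 4  → -9 4
isub      → -13
bipush 80 → -13 80
ineg      → -13 -80
bipush 9  → -13 -80 9
bipush -4 → -13 -80 9 -4
irem      → -13 -80 1
isub      → -13 -81
ineg      → -13 81
iadd      → 68
bipush 8  → 68 8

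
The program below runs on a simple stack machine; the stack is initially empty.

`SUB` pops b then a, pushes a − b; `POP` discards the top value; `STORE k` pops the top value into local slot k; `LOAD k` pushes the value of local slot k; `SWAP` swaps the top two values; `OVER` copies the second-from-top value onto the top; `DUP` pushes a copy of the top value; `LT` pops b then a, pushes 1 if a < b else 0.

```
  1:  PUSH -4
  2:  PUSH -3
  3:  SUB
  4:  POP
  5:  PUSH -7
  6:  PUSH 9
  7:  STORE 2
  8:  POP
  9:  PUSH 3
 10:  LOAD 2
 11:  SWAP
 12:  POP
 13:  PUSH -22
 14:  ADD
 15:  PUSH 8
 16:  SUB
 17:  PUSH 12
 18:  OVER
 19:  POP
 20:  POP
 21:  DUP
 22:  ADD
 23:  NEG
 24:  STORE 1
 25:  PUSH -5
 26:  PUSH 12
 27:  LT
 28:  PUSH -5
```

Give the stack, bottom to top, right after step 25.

PUSH -4   -4
PUSH -3   -4 -3
SUB       -1
POP       (empty)
PUSH -7   -7
PUSH 9    -7 9
STORE 2   -7
POP       (empty)
PUSH 3    3
LOAD 2    3 9
SWAP      9 3
POP       9
PUSH -22  9 -22
ADD       -13
PUSH 8    -13 8
SUB       -21
PUSH 12   -21 12
OVER      -21 12 -21
POP       -21 12
POP       -21
DUP       -21 -21
ADD       -42
NEG       42
STORE 1   (empty)
PUSH -5   -5

[-5]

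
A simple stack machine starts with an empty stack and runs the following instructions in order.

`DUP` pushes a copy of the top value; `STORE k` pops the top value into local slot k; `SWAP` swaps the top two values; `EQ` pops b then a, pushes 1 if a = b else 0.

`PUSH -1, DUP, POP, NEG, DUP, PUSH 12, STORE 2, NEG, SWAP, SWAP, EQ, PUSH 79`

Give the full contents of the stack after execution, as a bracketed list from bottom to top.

[0, 79]

PUSH -1 : [-1]
DUP     : [-1, -1]
POP     : [-1]
NEG     : [1]
DUP     : [1, 1]
PUSH 12 : [1, 1, 12]
STORE 2 : [1, 1]
NEG     : [1, -1]
SWAP    : [-1, 1]
SWAP    : [1, -1]
EQ      : [0]
PUSH 79 : [0, 79]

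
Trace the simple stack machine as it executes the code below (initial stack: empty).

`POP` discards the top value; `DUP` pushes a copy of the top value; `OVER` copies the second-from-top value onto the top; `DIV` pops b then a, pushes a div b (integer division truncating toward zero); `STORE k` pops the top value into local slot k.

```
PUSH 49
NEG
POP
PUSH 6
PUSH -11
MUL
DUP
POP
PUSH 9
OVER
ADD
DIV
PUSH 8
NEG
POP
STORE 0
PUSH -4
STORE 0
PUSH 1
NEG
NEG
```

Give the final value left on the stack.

PUSH 49  → 49
NEG      → -49
POP      → (empty)
PUSH 6   → 6
PUSH -11 → 6 -11
MUL      → -66
DUP      → -66 -66
POP      → -66
PUSH 9   → -66 9
OVER     → -66 9 -66
ADD      → -66 -57
DIV      → 1
PUSH 8   → 1 8
NEG      → 1 -8
POP      → 1
STORE 0  → (empty)
PUSH -4  → -4
STORE 0  → (empty)
PUSH 1   → 1
NEG      → -1
NEG      → 1

1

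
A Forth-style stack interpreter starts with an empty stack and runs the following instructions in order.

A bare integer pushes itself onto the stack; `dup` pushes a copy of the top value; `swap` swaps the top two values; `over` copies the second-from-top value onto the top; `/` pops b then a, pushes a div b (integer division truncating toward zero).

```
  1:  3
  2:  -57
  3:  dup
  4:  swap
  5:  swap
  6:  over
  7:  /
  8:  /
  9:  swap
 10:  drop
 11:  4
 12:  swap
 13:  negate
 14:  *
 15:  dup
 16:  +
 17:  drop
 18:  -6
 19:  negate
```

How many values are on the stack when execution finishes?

1

3       3
-57     3 -57
dup     3 -57 -57
swap    3 -57 -57
swap    3 -57 -57
over    3 -57 -57 -57
/       3 -57 1
/       3 -57
swap    -57 3
drop    -57
4       -57 4
swap    4 -57
negate  4 57
*       228
dup     228 228
+       456
drop    (empty)
-6      -6
negate  6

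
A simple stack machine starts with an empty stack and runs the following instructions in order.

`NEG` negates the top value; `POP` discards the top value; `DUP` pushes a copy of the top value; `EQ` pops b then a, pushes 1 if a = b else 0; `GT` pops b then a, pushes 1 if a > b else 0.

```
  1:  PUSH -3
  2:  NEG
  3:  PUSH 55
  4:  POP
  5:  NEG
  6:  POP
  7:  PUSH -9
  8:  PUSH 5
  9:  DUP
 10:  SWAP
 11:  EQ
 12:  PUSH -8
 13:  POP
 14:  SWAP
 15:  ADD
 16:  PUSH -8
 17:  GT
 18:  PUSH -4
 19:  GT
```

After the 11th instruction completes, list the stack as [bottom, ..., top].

[-9, 1]

PUSH -3 -> [-3]
NEG     -> [3]
PUSH 55 -> [3, 55]
POP     -> [3]
NEG     -> [-3]
POP     -> []
PUSH -9 -> [-9]
PUSH 5  -> [-9, 5]
DUP     -> [-9, 5, 5]
SWAP    -> [-9, 5, 5]
EQ      -> [-9, 1]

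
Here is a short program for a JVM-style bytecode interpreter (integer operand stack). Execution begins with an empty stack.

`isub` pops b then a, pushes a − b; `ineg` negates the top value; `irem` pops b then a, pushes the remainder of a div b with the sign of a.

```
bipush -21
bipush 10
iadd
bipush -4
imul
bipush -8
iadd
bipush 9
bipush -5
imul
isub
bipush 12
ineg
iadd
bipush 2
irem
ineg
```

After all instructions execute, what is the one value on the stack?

bipush -21  -21
bipush 10   -21 10
iadd        -11
bipush -4   -11 -4
imul        44
bipush -8   44 -8
iadd        36
bipush 9    36 9
bipush -5   36 9 -5
imul        36 -45
isub        81
bipush 12   81 12
ineg        81 -12
iadd        69
bipush 2    69 2
irem        1
ineg        -1

-1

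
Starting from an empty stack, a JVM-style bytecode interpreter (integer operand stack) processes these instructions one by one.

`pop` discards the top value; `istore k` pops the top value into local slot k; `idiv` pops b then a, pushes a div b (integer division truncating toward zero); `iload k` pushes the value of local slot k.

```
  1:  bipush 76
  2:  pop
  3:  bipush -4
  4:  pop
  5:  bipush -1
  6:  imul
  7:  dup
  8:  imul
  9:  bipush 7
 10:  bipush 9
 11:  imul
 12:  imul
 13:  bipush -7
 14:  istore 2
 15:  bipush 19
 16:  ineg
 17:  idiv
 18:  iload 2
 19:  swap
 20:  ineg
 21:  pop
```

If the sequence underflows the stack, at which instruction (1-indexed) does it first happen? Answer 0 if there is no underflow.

bipush 76 → 76
pop       → (empty)
bipush -4 → -4
pop       → (empty)
bipush -1 → -1
imul  — needs 2 operands, stack has 1 → underflow

6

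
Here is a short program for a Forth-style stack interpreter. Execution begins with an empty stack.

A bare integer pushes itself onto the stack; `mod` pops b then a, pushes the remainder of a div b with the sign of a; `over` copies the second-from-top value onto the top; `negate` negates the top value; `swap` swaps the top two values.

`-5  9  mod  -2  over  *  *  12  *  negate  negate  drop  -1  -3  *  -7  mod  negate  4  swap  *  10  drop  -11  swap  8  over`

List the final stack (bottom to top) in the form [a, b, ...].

[-11, -12, 8, -12]

-5      -5
9       -5 9
mod     -5
-2      -5 -2
over    -5 -2 -5
*       -5 10
*       -50
12      -50 12
*       -600
negate  600
negate  -600
drop    (empty)
-1      -1
-3      -1 -3
*       3
-7      3 -7
mod     3
negate  -3
4       -3 4
swap    4 -3
*       -12
10      -12 10
drop    -12
-11     -12 -11
swap    -11 -12
8       -11 -12 8
over    -11 -12 8 -12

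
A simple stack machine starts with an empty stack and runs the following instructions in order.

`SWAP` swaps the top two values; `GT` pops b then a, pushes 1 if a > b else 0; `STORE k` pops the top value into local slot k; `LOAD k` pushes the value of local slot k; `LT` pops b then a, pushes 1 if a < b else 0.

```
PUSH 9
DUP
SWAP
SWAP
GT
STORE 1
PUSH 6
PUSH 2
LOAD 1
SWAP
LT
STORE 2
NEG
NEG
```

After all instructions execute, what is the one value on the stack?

6

PUSH 9  → [9]
DUP     → [9, 9]
SWAP    → [9, 9]
SWAP    → [9, 9]
GT      → [0]
STORE 1 → []
PUSH 6  → [6]
PUSH 2  → [6, 2]
LOAD 1  → [6, 2, 0]
SWAP    → [6, 0, 2]
LT      → [6, 1]
STORE 2 → [6]
NEG     → [-6]
NEG     → [6]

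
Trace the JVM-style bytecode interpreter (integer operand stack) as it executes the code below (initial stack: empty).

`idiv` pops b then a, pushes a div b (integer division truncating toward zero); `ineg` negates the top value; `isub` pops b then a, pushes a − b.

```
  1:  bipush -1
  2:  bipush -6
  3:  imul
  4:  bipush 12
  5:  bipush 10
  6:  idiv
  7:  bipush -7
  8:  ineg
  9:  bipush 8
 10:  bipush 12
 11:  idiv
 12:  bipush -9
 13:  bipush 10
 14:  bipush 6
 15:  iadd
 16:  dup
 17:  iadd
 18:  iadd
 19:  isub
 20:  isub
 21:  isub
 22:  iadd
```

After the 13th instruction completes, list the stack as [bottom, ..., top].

bipush -1  -1
bipush -6  -1 -6
imul       6
bipush 12  6 12
bipush 10  6 12 10
idiv       6 1
bipush -7  6 1 -7
ineg       6 1 7
bipush 8   6 1 7 8
bipush 12  6 1 7 8 12
idiv       6 1 7 0
bipush -9  6 1 7 0 -9
bipush 10  6 1 7 0 -9 10

[6, 1, 7, 0, -9, 10]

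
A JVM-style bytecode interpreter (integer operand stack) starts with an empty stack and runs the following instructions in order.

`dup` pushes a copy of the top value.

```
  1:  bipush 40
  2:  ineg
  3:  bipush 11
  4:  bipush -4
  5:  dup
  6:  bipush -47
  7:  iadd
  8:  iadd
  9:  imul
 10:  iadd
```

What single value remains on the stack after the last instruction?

-645

bipush 40  -> [40]
ineg       -> [-40]
bipush 11  -> [-40, 11]
bipush -4  -> [-40, 11, -4]
dup        -> [-40, 11, -4, -4]
bipush -47 -> [-40, 11, -4, -4, -47]
iadd       -> [-40, 11, -4, -51]
iadd       -> [-40, 11, -55]
imul       -> [-40, -605]
iadd       -> [-645]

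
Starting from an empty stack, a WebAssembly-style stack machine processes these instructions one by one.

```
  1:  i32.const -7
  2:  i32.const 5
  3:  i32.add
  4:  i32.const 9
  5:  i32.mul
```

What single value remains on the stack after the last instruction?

i32.const -7 : [-7]
i32.const 5  : [-7, 5]
i32.add      : [-2]
i32.const 9  : [-2, 9]
i32.mul      : [-18]

-18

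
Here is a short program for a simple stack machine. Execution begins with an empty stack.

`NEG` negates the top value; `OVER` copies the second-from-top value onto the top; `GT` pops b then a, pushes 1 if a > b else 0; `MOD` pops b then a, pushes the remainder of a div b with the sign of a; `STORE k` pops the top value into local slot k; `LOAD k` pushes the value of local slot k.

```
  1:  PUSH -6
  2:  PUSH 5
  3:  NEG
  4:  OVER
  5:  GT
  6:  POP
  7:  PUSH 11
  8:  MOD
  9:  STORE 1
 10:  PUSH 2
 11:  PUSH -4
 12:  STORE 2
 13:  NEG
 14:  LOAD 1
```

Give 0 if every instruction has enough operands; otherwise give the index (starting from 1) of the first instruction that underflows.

PUSH -6 -> [-6]
PUSH 5  -> [-6, 5]
NEG     -> [-6, -5]
OVER    -> [-6, -5, -6]
GT      -> [-6, 1]
POP     -> [-6]
PUSH 11 -> [-6, 11]
MOD     -> [-6]
STORE 1 -> []
PUSH 2  -> [2]
PUSH -4 -> [2, -4]
STORE 2 -> [2]
NEG     -> [-2]
LOAD 1  -> [-2, -6]

0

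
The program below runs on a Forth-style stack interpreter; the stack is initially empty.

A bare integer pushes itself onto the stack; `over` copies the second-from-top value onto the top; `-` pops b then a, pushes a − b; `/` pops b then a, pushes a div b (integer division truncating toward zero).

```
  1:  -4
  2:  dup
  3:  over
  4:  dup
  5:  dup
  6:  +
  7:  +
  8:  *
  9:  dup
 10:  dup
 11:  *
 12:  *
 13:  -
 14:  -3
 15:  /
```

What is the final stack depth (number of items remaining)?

-4   → -4
dup  → -4 -4
over → -4 -4 -4
dup  → -4 -4 -4 -4
dup  → -4 -4 -4 -4 -4
+    → -4 -4 -4 -8
+    → -4 -4 -12
*    → -4 48
dup  → -4 48 48
dup  → -4 48 48 48
*    → -4 48 2304
*    → -4 110592
-    → -110596
-3   → -110596 -3
/    → 36865

1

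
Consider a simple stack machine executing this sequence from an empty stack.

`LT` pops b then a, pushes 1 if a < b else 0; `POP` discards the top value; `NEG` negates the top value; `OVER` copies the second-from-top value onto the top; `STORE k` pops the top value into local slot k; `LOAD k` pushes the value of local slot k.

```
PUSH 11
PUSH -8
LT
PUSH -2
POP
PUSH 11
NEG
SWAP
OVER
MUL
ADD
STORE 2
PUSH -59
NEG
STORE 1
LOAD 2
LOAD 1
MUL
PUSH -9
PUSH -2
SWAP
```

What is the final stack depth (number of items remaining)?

3

PUSH 11  -> [11]
PUSH -8  -> [11, -8]
LT       -> [0]
PUSH -2  -> [0, -2]
POP      -> [0]
PUSH 11  -> [0, 11]
NEG      -> [0, -11]
SWAP     -> [-11, 0]
OVER     -> [-11, 0, -11]
MUL      -> [-11, 0]
ADD      -> [-11]
STORE 2  -> []
PUSH -59 -> [-59]
NEG      -> [59]
STORE 1  -> []
LOAD 2   -> [-11]
LOAD 1   -> [-11, 59]
MUL      -> [-649]
PUSH -9  -> [-649, -9]
PUSH -2  -> [-649, -9, -2]
SWAP     -> [-649, -2, -9]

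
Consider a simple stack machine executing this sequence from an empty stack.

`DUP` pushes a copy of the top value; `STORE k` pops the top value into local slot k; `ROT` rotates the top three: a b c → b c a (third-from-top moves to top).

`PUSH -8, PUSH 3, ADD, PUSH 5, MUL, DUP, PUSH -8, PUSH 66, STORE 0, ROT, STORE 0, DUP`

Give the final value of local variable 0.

-25

PUSH -8  -8
PUSH 3   -8 3
ADD      -5
PUSH 5   -5 5
MUL      -25
DUP      -25 -25
PUSH -8  -25 -25 -8
PUSH 66  -25 -25 -8 66
STORE 0  -25 -25 -8
ROT      -25 -8 -25
STORE 0  -25 -8
DUP      -25 -8 -8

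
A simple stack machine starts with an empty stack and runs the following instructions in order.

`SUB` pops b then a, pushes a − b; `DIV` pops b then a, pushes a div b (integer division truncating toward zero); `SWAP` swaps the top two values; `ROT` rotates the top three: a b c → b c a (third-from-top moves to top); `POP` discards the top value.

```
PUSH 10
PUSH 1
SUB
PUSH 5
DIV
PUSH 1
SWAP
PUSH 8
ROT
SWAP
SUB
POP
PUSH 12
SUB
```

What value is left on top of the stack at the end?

-11

PUSH 10 -> [10]
PUSH 1  -> [10, 1]
SUB     -> [9]
PUSH 5  -> [9, 5]
DIV     -> [1]
PUSH 1  -> [1, 1]
SWAP    -> [1, 1]
PUSH 8  -> [1, 1, 8]
ROT     -> [1, 8, 1]
SWAP    -> [1, 1, 8]
SUB     -> [1, -7]
POP     -> [1]
PUSH 12 -> [1, 12]
SUB     -> [-11]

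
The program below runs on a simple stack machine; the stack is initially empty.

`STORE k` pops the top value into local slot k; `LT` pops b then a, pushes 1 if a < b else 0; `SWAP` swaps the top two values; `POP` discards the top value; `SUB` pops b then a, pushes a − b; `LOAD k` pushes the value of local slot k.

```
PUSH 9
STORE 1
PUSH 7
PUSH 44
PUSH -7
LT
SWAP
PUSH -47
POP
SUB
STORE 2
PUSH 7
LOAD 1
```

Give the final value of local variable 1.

PUSH 9   -> [9]
STORE 1  -> []
PUSH 7   -> [7]
PUSH 44  -> [7, 44]
PUSH -7  -> [7, 44, -7]
LT       -> [7, 0]
SWAP     -> [0, 7]
PUSH -47 -> [0, 7, -47]
POP      -> [0, 7]
SUB      -> [-7]
STORE 2  -> []
PUSH 7   -> [7]
LOAD 1   -> [7, 9]

9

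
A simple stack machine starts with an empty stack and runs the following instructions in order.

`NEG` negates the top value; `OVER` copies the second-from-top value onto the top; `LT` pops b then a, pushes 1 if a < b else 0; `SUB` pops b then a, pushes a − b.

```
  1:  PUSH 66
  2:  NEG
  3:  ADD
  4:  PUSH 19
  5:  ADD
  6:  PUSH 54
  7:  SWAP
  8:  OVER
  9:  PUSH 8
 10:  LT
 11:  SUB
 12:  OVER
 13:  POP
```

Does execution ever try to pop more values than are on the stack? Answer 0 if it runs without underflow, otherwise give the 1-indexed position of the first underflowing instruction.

PUSH 66 -> 66
NEG     -> -66
ADD  — needs 2 operands, stack has 1 → underflow

3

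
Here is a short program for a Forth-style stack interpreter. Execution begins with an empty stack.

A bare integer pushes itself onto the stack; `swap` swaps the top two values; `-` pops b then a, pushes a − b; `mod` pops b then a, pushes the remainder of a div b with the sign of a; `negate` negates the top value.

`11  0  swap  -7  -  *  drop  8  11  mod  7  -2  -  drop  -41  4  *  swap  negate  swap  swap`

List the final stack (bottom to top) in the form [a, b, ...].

11     -> 11
0      -> 11 0
swap   -> 0 11
-7     -> 0 11 -7
-      -> 0 18
*      -> 0
drop   -> (empty)
8      -> 8
11     -> 8 11
mod    -> 8
7      -> 8 7
-2     -> 8 7 -2
-      -> 8 9
drop   -> 8
-41    -> 8 -41
4      -> 8 -41 4
*      -> 8 -164
swap   -> -164 8
negate -> -164 -8
swap   -> -8 -164
swap   -> -164 -8

[-164, -8]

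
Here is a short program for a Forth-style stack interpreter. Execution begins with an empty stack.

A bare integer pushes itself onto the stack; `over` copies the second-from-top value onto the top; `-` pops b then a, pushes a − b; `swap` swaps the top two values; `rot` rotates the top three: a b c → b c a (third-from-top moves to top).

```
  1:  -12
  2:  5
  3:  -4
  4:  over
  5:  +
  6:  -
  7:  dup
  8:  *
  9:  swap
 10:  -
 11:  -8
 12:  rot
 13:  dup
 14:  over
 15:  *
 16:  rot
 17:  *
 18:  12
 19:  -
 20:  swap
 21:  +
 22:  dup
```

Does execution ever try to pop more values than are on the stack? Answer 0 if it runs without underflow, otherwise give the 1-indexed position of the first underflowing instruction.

-12  -> -12
5    -> -12 5
-4   -> -12 5 -4
over -> -12 5 -4 5
+    -> -12 5 1
-    -> -12 4
dup  -> -12 4 4
*    -> -12 16
swap -> 16 -12
-    -> 28
-8   -> 28 -8
rot  — needs 3 operands, stack has 2 → underflow

12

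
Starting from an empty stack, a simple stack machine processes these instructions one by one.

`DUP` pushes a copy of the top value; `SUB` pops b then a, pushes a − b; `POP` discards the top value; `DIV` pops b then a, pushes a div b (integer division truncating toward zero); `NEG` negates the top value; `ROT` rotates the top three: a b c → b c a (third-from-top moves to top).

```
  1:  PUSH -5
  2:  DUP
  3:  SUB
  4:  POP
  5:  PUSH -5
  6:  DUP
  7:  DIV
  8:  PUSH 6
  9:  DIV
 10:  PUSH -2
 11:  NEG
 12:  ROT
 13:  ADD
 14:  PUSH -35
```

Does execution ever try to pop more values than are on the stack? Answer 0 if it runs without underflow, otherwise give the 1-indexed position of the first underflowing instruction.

12

PUSH -5  -5
DUP      -5 -5
SUB      0
POP      (empty)
PUSH -5  -5
DUP      -5 -5
DIV      1
PUSH 6   1 6
DIV      0
PUSH -2  0 -2
NEG      0 2
ROT  — needs 3 operands, stack has 2 → underflow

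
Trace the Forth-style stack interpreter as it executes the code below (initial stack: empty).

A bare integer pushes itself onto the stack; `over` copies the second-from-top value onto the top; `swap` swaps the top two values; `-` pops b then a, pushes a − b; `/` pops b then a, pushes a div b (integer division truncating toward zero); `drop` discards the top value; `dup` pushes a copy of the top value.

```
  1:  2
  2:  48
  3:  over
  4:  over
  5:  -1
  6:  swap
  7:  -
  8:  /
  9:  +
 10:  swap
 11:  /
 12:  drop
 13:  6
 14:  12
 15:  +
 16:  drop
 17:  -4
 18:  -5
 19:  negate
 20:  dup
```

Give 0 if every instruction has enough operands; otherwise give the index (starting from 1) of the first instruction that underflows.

0

2      → [2]
48     → [2, 48]
over   → [2, 48, 2]
over   → [2, 48, 2, 48]
-1     → [2, 48, 2, 48, -1]
swap   → [2, 48, 2, -1, 48]
-      → [2, 48, 2, -49]
/      → [2, 48, 0]
+      → [2, 48]
swap   → [48, 2]
/      → [24]
drop   → []
6      → [6]
12     → [6, 12]
+      → [18]
drop   → []
-4     → [-4]
-5     → [-4, -5]
negate → [-4, 5]
dup    → [-4, 5, 5]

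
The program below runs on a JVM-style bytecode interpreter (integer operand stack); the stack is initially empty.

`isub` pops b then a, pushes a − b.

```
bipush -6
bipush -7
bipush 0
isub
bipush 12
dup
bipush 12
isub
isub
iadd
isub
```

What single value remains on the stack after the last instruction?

bipush -6  [-6]
bipush -7  [-6, -7]
bipush 0   [-6, -7, 0]
isub       [-6, -7]
bipush 12  [-6, -7, 12]
dup        [-6, -7, 12, 12]
bipush 12  [-6, -7, 12, 12, 12]
isub       [-6, -7, 12, 0]
isub       [-6, -7, 12]
iadd       [-6, 5]
isub       [-11]

-11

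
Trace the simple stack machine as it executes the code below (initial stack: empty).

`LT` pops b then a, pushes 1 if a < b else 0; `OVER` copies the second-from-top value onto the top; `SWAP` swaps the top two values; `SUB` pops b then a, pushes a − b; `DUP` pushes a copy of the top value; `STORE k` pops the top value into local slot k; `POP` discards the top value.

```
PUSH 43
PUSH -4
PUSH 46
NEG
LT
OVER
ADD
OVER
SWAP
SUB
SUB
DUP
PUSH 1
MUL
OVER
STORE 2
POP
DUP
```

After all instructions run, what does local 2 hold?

43

PUSH 43 -> [43]
PUSH -4 -> [43, -4]
PUSH 46 -> [43, -4, 46]
NEG     -> [43, -4, -46]
LT      -> [43, 0]
OVER    -> [43, 0, 43]
ADD     -> [43, 43]
OVER    -> [43, 43, 43]
SWAP    -> [43, 43, 43]
SUB     -> [43, 0]
SUB     -> [43]
DUP     -> [43, 43]
PUSH 1  -> [43, 43, 1]
MUL     -> [43, 43]
OVER    -> [43, 43, 43]
STORE 2 -> [43, 43]
POP     -> [43]
DUP     -> [43, 43]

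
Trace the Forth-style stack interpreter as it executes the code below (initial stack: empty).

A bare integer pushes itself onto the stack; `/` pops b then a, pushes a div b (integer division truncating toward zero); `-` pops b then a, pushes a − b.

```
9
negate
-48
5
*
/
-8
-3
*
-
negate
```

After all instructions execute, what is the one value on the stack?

9      → [9]
negate → [-9]
-48    → [-9, -48]
5      → [-9, -48, 5]
*      → [-9, -240]
/      → [0]
-8     → [0, -8]
-3     → [0, -8, -3]
*      → [0, 24]
-      → [-24]
negate → [24]

24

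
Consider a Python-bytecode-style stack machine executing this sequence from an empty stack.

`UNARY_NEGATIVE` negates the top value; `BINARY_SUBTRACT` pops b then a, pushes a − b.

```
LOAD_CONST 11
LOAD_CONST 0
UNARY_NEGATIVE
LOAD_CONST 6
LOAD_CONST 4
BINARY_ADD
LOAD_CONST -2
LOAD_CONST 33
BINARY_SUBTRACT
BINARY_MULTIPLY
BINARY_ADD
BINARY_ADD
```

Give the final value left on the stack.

-339

LOAD_CONST 11   → [11]
LOAD_CONST 0    → [11, 0]
UNARY_NEGATIVE  → [11, 0]
LOAD_CONST 6    → [11, 0, 6]
LOAD_CONST 4    → [11, 0, 6, 4]
BINARY_ADD      → [11, 0, 10]
LOAD_CONST -2   → [11, 0, 10, -2]
LOAD_CONST 33   → [11, 0, 10, -2, 33]
BINARY_SUBTRACT → [11, 0, 10, -35]
BINARY_MULTIPLY → [11, 0, -350]
BINARY_ADD      → [11, -350]
BINARY_ADD      → [-339]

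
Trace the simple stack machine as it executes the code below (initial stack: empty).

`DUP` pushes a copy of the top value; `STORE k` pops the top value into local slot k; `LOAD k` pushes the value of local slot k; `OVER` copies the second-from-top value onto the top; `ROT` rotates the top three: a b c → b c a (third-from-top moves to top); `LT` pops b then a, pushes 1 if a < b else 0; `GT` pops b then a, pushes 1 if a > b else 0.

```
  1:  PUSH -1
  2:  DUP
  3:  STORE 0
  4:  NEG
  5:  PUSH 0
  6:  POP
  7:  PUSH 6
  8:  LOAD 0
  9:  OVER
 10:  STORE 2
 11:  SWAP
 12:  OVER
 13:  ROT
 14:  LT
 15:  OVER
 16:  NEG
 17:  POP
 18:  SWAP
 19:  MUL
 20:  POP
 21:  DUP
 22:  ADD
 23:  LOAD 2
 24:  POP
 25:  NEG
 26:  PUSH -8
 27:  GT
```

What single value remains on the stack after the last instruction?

1

PUSH -1 → -1
DUP     → -1 -1
STORE 0 → -1
NEG     → 1
PUSH 0  → 1 0
POP     → 1
PUSH 6  → 1 6
LOAD 0  → 1 6 -1
OVER    → 1 6 -1 6
STORE 2 → 1 6 -1
SWAP    → 1 -1 6
OVER    → 1 -1 6 -1
ROT     → 1 6 -1 -1
LT      → 1 6 0
OVER    → 1 6 0 6
NEG     → 1 6 0 -6
POP     → 1 6 0
SWAP    → 1 0 6
MUL     → 1 0
POP     → 1
DUP     → 1 1
ADD     → 2
LOAD 2  → 2 6
POP     → 2
NEG     → -2
PUSH -8 → -2 -8
GT      → 1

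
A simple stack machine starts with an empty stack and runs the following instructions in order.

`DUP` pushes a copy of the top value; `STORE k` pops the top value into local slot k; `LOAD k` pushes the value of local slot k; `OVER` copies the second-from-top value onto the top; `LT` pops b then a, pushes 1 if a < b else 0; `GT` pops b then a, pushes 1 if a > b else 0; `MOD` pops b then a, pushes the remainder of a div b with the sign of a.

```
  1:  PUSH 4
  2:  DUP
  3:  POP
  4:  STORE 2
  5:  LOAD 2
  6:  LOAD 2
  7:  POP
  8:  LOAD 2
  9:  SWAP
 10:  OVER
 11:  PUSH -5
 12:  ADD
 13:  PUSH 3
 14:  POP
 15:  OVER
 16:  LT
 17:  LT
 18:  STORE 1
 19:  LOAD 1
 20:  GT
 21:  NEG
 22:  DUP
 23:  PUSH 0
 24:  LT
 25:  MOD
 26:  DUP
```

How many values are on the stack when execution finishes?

PUSH 4  -> 4
DUP     -> 4 4
POP     -> 4
STORE 2 -> (empty)
LOAD 2  -> 4
LOAD 2  -> 4 4
POP     -> 4
LOAD 2  -> 4 4
SWAP    -> 4 4
OVER    -> 4 4 4
PUSH -5 -> 4 4 4 -5
ADD     -> 4 4 -1
PUSH 3  -> 4 4 -1 3
POP     -> 4 4 -1
OVER    -> 4 4 -1 4
LT      -> 4 4 1
LT      -> 4 0
STORE 1 -> 4
LOAD 1  -> 4 0
GT      -> 1
NEG     -> -1
DUP     -> -1 -1
PUSH 0  -> -1 -1 0
LT      -> -1 1
MOD     -> 0
DUP     -> 0 0

2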